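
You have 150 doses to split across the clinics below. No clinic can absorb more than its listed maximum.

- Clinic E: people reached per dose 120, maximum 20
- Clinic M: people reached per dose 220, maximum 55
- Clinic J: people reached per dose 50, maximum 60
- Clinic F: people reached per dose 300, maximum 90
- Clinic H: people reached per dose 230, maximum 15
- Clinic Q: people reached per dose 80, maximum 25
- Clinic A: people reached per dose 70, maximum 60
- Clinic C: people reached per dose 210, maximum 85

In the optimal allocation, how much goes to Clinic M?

Rank by people reached per dose: Clinic F 300 > Clinic H 230 > Clinic M 220 > Clinic C 210 > Clinic E 120 > Clinic Q 80 > Clinic A 70 > Clinic J 50.
Give Clinic F 90 to hit its cap of 90 ; 60 left.
Clinic H takes 15 to reach its cap of 15 ; 45 left.
Clinic M has room for 55 but only 45 remain, so it gets 45.

45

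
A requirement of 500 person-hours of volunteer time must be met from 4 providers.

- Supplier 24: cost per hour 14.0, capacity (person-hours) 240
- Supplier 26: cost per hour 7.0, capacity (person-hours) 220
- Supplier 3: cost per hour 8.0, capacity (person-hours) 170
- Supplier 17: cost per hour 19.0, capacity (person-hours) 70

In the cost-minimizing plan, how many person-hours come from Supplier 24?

110

Cheapest first:
Supplier 26 at 7.0: take all 220 person-hours ; 280 still needed.
Supplier 3 at 8.0: take all 170 person-hours ; 110 still needed.
Take 110 from Supplier 24 at 14.0 to finish.
Supplier 17: unused.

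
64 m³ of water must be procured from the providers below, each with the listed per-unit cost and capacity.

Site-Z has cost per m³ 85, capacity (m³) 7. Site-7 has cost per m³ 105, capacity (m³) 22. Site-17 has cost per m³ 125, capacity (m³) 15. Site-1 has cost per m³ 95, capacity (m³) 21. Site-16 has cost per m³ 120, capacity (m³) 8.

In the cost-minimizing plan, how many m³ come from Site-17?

Cheapest first:
Take 7 from Site-Z at 85 — need 57 more.
Site-1 (95): use full 21 — 36 m³ to go.
Site-7 (105): use full 22 — 14 m³ to go.
Site-16 (120): use full 8 — 6 m³ to go.
Site-17 at 125: take 6 of its 15 — requirement met.

6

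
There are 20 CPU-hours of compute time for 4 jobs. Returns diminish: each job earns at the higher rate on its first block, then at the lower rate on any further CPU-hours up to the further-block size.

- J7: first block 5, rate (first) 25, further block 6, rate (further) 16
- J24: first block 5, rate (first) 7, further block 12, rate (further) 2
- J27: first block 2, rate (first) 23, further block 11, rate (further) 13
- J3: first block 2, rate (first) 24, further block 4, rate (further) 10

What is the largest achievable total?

380

Order all 8 blocks by rate: J7/tier1 25 > J3/tier1 24 > J27/tier1 23 > J7/tier2 16 > J27/tier2 13 > J3/tier2 10 > J24/tier1 7 > J24/tier2 2.
J7/tier1 (25): +5 → 15 left.
Fill J3 tier1 block (2 at 24) → 13 left.
J27/tier1 (23): +2 → 11 left.
J7 tier2 at 16: fill all 6 → 5 left.
5 remain; put them into J27 tier2 at 13.
Total = 25×5 + 24×2 + 23×2 + 16×6 + 13×5 = 380.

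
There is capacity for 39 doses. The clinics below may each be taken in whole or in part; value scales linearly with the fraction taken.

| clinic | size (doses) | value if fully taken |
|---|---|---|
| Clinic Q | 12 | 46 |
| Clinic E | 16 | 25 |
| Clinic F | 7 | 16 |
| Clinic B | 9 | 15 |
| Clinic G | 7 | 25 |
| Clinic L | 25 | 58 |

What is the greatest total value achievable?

Best value per unit of size first: Clinic Q 46/12≈3.83, Clinic G 25/7≈3.57, Clinic L 58/25≈2.32, Clinic F 16/7≈2.29, Clinic B 15/9≈1.67, Clinic E 25/16≈1.56.
Clinic Q: take in full, 12 doses for value 46 → 27 left.
Clinic G: take in full, 7 doses for value 25 → 20 left.
20 doses left: a 20/25 share of Clinic L gives 58×20/25 = 46.4.
Total value = 117.4.

117.4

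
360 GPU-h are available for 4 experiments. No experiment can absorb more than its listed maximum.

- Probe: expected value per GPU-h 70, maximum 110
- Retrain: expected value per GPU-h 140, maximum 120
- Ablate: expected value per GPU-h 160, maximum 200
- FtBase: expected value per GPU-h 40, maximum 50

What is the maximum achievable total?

Order the experiments by expected value per GPU-h: Ablate 160 > Retrain 140 > Probe 70 > FtBase 40.
Give Ablate 200 to hit its cap of 200 ; 160 left.
Retrain takes 120 to reach its cap of 120 ; 40 left.
Probe: +40 (room for 110) → 40. Pool exhausted.
Total = 70×40 + 140×120 + 160×200 = 51600.

51600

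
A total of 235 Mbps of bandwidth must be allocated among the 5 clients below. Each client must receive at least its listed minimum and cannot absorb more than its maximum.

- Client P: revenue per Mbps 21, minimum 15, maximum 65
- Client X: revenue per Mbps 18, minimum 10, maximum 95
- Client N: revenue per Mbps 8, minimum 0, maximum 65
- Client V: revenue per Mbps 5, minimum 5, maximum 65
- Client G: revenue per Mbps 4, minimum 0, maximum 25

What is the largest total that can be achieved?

3645

Meeting every minimum uses 15+10+0+5+0 = 30 Mbps, leaving 205.
Rank by revenue per Mbps: Client P 21 > Client X 18 > Client N 8 > Client V 5 > Client G 4.
Give Client P 50 more to hit its cap of 65 → 155 left.
Client X: +85 to 95 (cap) → 70 left.
Client N: +65 to 65 (cap) → 5 left.
Client V has room for 60 more but only 5 remain, so it gets 10.
Total = 21×65 + 18×95 + 8×65 + 5×10 = 3645.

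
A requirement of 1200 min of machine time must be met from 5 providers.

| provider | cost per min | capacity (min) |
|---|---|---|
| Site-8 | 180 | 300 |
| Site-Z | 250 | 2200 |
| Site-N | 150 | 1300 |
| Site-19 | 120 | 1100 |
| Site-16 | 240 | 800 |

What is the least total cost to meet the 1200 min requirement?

147000

Use providers in increasing cost order.
Site-19 at 120: take all 1100 min — 100 still needed.
Site-N at 150: take 100 of its 1300 — requirement met.
Site-8, Site-16, Site-Z: unused.
Cost = 1100×120 + 100×150 = 147000.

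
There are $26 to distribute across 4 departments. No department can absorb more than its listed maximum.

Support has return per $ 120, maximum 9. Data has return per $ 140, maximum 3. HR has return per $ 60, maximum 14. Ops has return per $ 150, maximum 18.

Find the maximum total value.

Rank by return per $: Ops 150 > Data 140 > Support 120 > HR 60.
Give Ops 18 to hit its cap of 18 → 8 left.
Data: +3 to 3 (cap) → 5 left.
Support has room for 9 but only 5 remain, so it gets 5.
Total = 120×5 + 140×3 + 150×18 = 3720.

3720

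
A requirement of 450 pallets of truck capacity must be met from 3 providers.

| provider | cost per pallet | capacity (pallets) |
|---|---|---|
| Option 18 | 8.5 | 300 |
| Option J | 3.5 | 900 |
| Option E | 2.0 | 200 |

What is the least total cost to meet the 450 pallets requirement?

1275

Fill from the cheapest provider first.
Take 200 from Option E at 2.0 — need 250 more.
Option J (3.5): take the remaining 250 — done.
Option 18: unused.
Cost = 200×2.0 + 250×3.5 = 1275.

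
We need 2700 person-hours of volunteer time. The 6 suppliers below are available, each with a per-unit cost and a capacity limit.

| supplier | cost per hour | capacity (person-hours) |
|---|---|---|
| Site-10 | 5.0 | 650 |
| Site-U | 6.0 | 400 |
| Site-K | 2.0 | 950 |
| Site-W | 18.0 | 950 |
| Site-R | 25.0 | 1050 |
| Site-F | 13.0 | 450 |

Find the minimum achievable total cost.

17900

Use suppliers in increasing cost order.
Site-K at 2.0: take all 950 person-hours → 1750 still needed.
Site-10 (5.0): use full 650 → 1100 person-hours to go.
Site-U (6.0): use full 400 → 700 person-hours to go.
Site-F at 13.0: take all 450 person-hours → 250 still needed.
Site-W (18.0): take the remaining 250 → done.
Site-R: unused.
Cost = 950×2.0 + 650×5.0 + 400×6.0 + 450×13.0 + 250×18.0 = 17900.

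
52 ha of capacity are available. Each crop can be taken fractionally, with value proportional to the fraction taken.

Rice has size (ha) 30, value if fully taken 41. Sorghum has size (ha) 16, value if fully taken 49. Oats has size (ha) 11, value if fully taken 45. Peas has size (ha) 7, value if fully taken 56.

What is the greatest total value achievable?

174.6

Best value per unit of size first: Peas 56/7≈8, Oats 45/11≈4.09, Sorghum 49/16≈3.06, Rice 41/30≈1.37.
Take all of Peas (7 ha, value 56) — 45 ha left.
Take all of Oats (11 ha, value 45) — 34 ha left.
Sorghum: take in full, 16 ha for value 49 — 18 left.
Fill the last 18 ha with part of Rice: 18/30 of it earns 24.6.
Total value = 174.6.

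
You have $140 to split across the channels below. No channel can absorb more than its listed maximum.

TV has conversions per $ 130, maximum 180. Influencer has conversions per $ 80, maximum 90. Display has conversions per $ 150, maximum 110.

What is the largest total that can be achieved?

Rank by conversions per $: Display 150 > TV 130 > Influencer 80.
Display takes 110 to reach its cap of 110 — 30 left.
TV: +30 (room for 180) → 30. Pool exhausted.
Total = 130×30 + 150×110 = 20400.

20400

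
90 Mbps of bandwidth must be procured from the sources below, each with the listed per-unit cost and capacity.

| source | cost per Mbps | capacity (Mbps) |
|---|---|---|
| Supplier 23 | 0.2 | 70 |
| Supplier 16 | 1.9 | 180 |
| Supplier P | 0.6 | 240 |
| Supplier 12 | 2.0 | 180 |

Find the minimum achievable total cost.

Cheapest first:
Supplier 23 at 0.2: take all 70 Mbps — 20 still needed.
Supplier P at 0.6: take 20 of its 240 — requirement met.
Supplier 16, Supplier 12: unused.
Cost = 70×0.2 + 20×0.6 = 26.

26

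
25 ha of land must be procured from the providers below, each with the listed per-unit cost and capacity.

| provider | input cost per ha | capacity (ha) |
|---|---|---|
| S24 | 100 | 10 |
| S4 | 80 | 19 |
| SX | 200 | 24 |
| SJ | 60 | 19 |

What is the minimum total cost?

Use providers in increasing cost order.
SJ at 60: take all 19 ha — 6 still needed.
S4 (80): take the remaining 6 — done.
S24, SX: unused.
Cost = 19×60 + 6×80 = 1620.

1620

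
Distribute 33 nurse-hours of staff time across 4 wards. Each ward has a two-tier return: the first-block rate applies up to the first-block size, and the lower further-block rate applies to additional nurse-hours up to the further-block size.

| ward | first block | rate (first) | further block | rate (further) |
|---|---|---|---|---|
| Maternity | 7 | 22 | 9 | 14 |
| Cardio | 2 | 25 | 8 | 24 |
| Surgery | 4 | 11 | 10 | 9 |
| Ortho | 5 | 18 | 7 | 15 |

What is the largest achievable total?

647

Treat each block as its own option and order by rate: Cardio/first 25 > Cardio/second 24 > Maternity/first 22 > Ortho/first 18 > Ortho/second 15 > Maternity/second 14 > Surgery/first 11 > Surgery/second 9.
Cardio first at 25: fill all 2 — 31 left.
Fill Cardio second block (8 at 24) — 23 left.
Maternity first at 22: fill all 7 — 16 left.
Ortho/first (18): +5 — 11 left.
Fill Ortho second block (7 at 15) — 4 left.
Maternity second at 14: only 4 left, fill 4.
Total = 25×2 + 24×8 + 22×7 + 18×5 + 15×7 + 14×4 = 647.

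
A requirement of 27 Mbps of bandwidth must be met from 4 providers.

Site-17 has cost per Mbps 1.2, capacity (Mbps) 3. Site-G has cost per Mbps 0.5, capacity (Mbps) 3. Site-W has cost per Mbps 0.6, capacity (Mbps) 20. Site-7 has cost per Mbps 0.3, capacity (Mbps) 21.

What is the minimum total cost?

Use providers in increasing cost order.
Site-7 at 0.3: take all 21 Mbps → 6 still needed.
Site-G (0.5): use full 3 → 3 Mbps to go.
Site-W (0.6): take the remaining 3 → done.
Site-17: unused.
Cost = 21×0.3 + 3×0.5 + 3×0.6 = 9.6.

9.6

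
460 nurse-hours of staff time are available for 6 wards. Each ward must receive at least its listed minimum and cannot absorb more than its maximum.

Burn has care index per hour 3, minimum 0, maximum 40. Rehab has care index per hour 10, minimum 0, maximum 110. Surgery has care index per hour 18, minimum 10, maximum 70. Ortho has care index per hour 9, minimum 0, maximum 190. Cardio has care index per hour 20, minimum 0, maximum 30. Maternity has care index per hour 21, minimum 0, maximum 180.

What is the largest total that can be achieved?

7370

Meeting every minimum uses 0+0+10+0+0+0 = 10 nurse-hours, leaving 450.
Highest care index per hour first: Maternity 21 > Cardio 20 > Surgery 18 > Rehab 10 > Ortho 9 > Burn 3.
Give Maternity 180 more to hit its cap of 180 — 270 left.
Cardio takes 30 more to reach its cap of 30 — 240 left.
Give Surgery 60 more to hit its cap of 70 — 180 left.
Rehab takes 110 more to reach its cap of 110 — 70 left.
Ortho: +70 (room for 190) → 70. Pool exhausted.
Total = 10×110 + 18×70 + 9×70 + 20×30 + 21×180 = 7370.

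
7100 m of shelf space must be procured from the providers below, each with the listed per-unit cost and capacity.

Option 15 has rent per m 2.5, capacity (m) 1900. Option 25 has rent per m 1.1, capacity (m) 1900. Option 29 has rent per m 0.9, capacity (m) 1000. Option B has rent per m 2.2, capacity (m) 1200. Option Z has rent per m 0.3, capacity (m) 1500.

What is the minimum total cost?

Use providers in increasing cost order.
Take 1500 from Option Z at 0.3 — need 5600 more.
Option 29 at 0.9: take all 1000 m — 4600 still needed.
Option 25 at 1.1: take all 1900 m — 2700 still needed.
Option B (2.2): use full 1200 — 1500 m to go.
Option 15 at 2.5: take 1500 of its 1900 — requirement met.
Cost = 1500×0.3 + 1000×0.9 + 1900×1.1 + 1200×2.2 + 1500×2.5 = 9830.

9830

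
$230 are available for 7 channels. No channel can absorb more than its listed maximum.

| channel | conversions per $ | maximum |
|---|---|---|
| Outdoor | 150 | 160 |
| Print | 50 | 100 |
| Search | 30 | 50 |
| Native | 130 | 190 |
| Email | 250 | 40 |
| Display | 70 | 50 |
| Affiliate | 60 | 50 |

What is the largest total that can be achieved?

Rank by conversions per $: Email 250 > Outdoor 150 > Native 130 > Display 70 > Affiliate 60 > Print 50 > Search 30.
Email takes 40 to reach its cap of 40 ; 190 left.
Outdoor takes 160 to reach its cap of 160 ; 30 left.
Native: +30 (room for 190) → 30. Pool exhausted.
Total = 150×160 + 130×30 + 250×40 = 37900.

37900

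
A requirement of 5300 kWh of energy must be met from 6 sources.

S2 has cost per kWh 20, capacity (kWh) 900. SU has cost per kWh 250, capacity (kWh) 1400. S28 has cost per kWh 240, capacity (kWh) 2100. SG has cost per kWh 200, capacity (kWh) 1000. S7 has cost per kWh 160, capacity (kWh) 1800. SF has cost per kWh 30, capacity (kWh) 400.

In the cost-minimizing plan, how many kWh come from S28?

1200

Use sources in increasing cost order.
S2 at 20: take all 900 kWh — 4400 still needed.
SF (30): use full 400 — 4000 kWh to go.
S7 (160): use full 1800 — 2200 kWh to go.
SG at 200: take all 1000 kWh — 1200 still needed.
S28 at 240: take 1200 of its 2100 — requirement met.
SU: unused.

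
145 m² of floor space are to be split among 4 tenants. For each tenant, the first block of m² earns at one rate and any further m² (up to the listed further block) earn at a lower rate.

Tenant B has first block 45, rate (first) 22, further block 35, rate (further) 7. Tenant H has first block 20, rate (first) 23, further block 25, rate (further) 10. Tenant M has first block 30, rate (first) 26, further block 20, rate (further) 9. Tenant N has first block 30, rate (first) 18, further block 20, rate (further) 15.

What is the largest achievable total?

Order all 8 blocks by rate: Tenant M/first 26 > Tenant H/first 23 > Tenant B/first 22 > Tenant N/first 18 > Tenant N/second 15 > Tenant H/second 10 > Tenant M/second 9 > Tenant B/second 7.
Tenant M/first (26): +30 — 115 left.
Fill Tenant H first block (20 at 23) — 95 left.
Tenant B/first (22): +45 — 50 left.
Fill Tenant N first block (30 at 18) — 20 left.
Fill Tenant N second block (20 at 15) — 0 left.
Total = 26×30 + 23×20 + 22×45 + 18×30 + 15×20 = 3070.

3070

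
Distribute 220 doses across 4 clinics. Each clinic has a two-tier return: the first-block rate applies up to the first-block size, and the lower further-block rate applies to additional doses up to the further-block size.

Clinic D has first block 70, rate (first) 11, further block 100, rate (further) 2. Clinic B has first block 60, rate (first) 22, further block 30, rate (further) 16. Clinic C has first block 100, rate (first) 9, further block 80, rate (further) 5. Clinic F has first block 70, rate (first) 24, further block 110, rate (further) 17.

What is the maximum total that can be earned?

4530

Order all 8 blocks by rate: Clinic F/first 24 > Clinic B/first 22 > Clinic F/second 17 > Clinic B/second 16 > Clinic D/first 11 > Clinic C/first 9 > Clinic C/second 5 > Clinic D/second 2.
Clinic F first at 24: fill all 70 → 150 left.
Clinic B/first (22): +60 → 90 left.
90 remain; put them into Clinic F second at 17.
Total = 24×70 + 22×60 + 17×90 = 4530.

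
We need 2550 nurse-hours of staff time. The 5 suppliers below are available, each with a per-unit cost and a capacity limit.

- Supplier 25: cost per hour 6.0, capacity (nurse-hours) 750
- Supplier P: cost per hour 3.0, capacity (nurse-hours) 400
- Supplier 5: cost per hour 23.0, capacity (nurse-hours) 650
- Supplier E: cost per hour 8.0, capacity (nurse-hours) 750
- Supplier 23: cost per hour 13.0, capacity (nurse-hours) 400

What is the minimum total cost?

22650

Fill from the cheapest supplier first.
Take 400 from Supplier P at 3.0 — need 2150 more.
Supplier 25 at 6.0: take all 750 nurse-hours — 1400 still needed.
Supplier E (8.0): use full 750 — 650 nurse-hours to go.
Supplier 23 (13.0): use full 400 — 250 nurse-hours to go.
Supplier 5 (23.0): take the remaining 250 — done.
Cost = 400×3.0 + 750×6.0 + 750×8.0 + 400×13.0 + 250×23.0 = 22650.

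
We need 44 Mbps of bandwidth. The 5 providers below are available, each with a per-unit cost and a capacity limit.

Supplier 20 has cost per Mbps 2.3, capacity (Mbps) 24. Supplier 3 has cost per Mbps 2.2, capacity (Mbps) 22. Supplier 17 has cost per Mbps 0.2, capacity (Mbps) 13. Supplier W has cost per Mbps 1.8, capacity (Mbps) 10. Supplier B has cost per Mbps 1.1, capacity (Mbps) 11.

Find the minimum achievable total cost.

Use providers in increasing cost order.
Supplier 17 (0.2): use full 13 ; 31 Mbps to go.
Supplier B at 1.1: take all 11 Mbps ; 20 still needed.
Take 10 from Supplier W at 1.8 ; need 10 more.
Supplier 3 (2.2): take the remaining 10 ; done.
Supplier 20: unused.
Cost = 13×0.2 + 11×1.1 + 10×1.8 + 10×2.2 = 54.7.

54.7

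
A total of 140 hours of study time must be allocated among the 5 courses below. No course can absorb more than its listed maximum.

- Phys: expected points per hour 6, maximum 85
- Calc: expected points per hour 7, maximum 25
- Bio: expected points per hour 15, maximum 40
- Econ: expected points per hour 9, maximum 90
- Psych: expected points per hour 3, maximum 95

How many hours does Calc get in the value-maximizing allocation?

10

Rank by expected points per hour: Bio 15 > Econ 9 > Calc 7 > Phys 6 > Psych 3.
Give Bio 40 to hit its cap of 40 — 100 left.
Give Econ 90 to hit its cap of 90 — 10 left.
Calc has room for 25 but only 10 remain, so it gets 10.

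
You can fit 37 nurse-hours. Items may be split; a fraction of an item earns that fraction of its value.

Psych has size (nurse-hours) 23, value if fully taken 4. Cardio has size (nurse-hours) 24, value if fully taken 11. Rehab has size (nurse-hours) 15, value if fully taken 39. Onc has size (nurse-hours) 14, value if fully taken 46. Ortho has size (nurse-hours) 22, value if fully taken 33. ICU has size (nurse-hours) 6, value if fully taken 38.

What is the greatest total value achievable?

126

Best value per unit of size first: ICU 38/6≈6.33, Onc 46/14≈3.29, Rehab 39/15≈2.6, Ortho 33/22≈1.5, Cardio 11/24≈0.458, Psych 4/23≈0.174.
Take all of ICU (6 nurse-hours, value 38) → 31 nurse-hours left.
Onc: take in full, 14 nurse-hours for value 46 → 17 left.
Take all of Rehab (15 nurse-hours, value 39) → 2 nurse-hours left.
2 nurse-hours left: a 2/22 share of Ortho gives 33×2/22 = 3.
Total value = 126.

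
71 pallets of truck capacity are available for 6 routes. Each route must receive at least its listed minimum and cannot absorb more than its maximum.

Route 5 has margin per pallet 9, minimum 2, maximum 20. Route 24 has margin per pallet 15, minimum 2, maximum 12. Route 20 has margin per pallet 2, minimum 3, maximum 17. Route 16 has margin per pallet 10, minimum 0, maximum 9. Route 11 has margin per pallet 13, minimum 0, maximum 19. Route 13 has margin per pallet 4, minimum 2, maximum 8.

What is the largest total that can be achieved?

735

Meeting every minimum uses 2+2+3+0+0+2 = 9 pallets, leaving 62.
Highest margin per pallet first: Route 24 15 > Route 11 13 > Route 16 10 > Route 5 9 > Route 13 4 > Route 20 2.
Route 24 takes 10 more to reach its cap of 12 ; 52 left.
Route 11: +19 to 19 (cap) ; 33 left.
Give Route 16 9 more to hit its cap of 9 ; 24 left.
Route 5: +18 to 20 (cap) ; 6 left.
Route 13 takes 6 more to reach its cap of 8 ; 0 left.
Total = 9×20 + 15×12 + 2×3 + 10×9 + 13×19 + 4×8 = 735.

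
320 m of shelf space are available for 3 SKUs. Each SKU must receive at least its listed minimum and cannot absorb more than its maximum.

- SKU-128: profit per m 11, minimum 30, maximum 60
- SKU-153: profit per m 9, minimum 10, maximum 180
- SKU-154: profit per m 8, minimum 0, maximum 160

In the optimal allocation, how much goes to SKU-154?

80

Meeting every minimum uses 30+10+0 = 40 m, leaving 280.
Rank by profit per m: SKU-128 11 > SKU-153 9 > SKU-154 8.
Give SKU-128 30 more to hit its cap of 60 — 250 left.
Give SKU-153 170 more to hit its cap of 180 — 80 left.
Only 80 left; SKU-154 takes them to reach 80.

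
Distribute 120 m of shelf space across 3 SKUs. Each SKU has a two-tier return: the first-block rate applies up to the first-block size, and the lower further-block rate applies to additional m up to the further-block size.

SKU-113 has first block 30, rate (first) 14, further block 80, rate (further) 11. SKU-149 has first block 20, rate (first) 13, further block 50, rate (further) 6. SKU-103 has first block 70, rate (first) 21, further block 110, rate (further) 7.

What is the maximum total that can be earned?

2150

Order all 6 blocks by rate: SKU-103/first 21 > SKU-113/first 14 > SKU-149/first 13 > SKU-113/second 11 > SKU-103/second 7 > SKU-149/second 6.
SKU-103/first (21): +70 — 50 left.
Fill SKU-113 first block (30 at 14) — 20 left.
SKU-149/first (13): +20 — 0 left.
Total = 21×70 + 14×30 + 13×20 = 2150.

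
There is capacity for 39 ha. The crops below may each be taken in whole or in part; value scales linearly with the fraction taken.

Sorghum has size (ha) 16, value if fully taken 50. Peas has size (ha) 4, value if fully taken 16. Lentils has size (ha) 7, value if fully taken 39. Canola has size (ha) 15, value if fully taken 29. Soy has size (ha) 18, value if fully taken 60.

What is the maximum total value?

146.25

Rank by value-to-size ratio: Lentils 39/7≈5.57, Peas 16/4≈4, Soy 60/18≈3.33, Sorghum 50/16≈3.12, Canola 29/15≈1.93.
Lentils: take in full, 7 ha for value 39 → 32 left.
Take all of Peas (4 ha, value 16) → 28 ha left.
All 18 ha of Soy fit (value 60) → 10 remain.
Fill the last 10 ha with part of Sorghum: 10/16 of it earns 31.25.
Total value = 146.25.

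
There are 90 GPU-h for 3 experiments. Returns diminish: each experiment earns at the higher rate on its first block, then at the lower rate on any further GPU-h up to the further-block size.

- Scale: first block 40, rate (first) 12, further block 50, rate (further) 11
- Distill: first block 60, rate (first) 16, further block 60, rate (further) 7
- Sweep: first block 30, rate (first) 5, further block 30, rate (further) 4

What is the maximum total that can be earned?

1320

Order all 6 blocks by rate: Distill/T1 16 > Scale/T1 12 > Scale/T2 11 > Distill/T2 7 > Sweep/T1 5 > Sweep/T2 4.
Distill T1 at 16: fill all 60 — 30 left.
Scale/T1: +30 of 40 at 12; pool empty.
Total = 16×60 + 12×30 = 1320.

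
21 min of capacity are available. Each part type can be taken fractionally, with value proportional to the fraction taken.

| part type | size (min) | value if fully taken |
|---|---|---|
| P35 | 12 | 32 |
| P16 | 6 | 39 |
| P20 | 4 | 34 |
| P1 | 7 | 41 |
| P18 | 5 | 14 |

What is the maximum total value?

Sort by value density: P20 34/4≈8.5, P16 39/6≈6.5, P1 41/7≈5.86, P18 14/5≈2.8, P35 32/12≈2.67.
Take all of P20 (4 min, value 34) → 17 min left.
P16: take in full, 6 min for value 39 → 11 left.
All 7 min of P1 fit (value 41) → 4 remain.
4 min left: a 4/5 share of P18 gives 14×4/5 = 11.2.
Total value = 125.2.

125.2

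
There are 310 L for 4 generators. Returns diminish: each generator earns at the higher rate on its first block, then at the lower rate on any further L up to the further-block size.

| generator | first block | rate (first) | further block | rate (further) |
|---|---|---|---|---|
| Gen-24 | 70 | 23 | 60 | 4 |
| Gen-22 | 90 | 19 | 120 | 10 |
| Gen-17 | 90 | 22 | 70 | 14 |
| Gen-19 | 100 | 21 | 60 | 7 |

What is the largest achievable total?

6640

Treat each block as its own option and order by rate: Gen-24/tier1 23 > Gen-17/tier1 22 > Gen-19/tier1 21 > Gen-22/tier1 19 > Gen-17/tier2 14 > Gen-22/tier2 10 > Gen-19/tier2 7 > Gen-24/tier2 4.
Gen-24/tier1 (23): +70 ; 240 left.
Gen-17 tier1 at 22: fill all 90 ; 150 left.
Gen-19 tier1 at 21: fill all 100 ; 50 left.
Gen-22 tier1 at 19: only 50 left, fill 50.
Total = 23×70 + 22×90 + 21×100 + 19×50 = 6640.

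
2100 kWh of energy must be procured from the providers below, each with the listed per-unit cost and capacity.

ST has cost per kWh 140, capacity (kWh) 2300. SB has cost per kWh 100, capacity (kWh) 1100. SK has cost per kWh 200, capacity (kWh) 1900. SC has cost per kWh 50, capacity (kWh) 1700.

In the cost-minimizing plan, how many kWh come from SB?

400

Fill from the cheapest provider first.
SC at 50: take all 1700 kWh ; 400 still needed.
Take 400 from SB at 100 to finish.
ST, SK: unused.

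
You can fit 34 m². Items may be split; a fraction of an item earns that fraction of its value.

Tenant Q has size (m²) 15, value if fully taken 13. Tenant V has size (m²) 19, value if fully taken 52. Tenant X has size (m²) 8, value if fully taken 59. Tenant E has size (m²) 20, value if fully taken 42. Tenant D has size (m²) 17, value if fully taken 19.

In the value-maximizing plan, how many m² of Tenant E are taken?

7

Sort by value density: Tenant X 59/8≈7.38, Tenant V 52/19≈2.74, Tenant E 42/20≈2.1, Tenant D 19/17≈1.12, Tenant Q 13/15≈0.867.
Take all of Tenant X (8 m², value 59) — 26 m² left.
Tenant V: take in full, 19 m² for value 52 — 7 left.
Fill the last 7 m² with part of Tenant E: 7/20 of it earns 14.7.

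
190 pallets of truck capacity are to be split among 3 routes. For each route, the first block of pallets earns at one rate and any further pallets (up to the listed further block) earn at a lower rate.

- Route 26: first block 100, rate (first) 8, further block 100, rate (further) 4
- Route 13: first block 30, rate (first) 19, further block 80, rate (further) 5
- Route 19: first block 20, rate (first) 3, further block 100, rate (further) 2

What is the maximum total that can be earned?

Rank every tier by rate: Route 13/first 19 > Route 26/first 8 > Route 13/second 5 > Route 26/second 4 > Route 19/first 3 > Route 19/second 2.
Fill Route 13 first block (30 at 19) ; 160 left.
Route 26/first (8): +100 ; 60 left.
60 remain; put them into Route 13 second at 5.
Total = 19×30 + 8×100 + 5×60 = 1670.

1670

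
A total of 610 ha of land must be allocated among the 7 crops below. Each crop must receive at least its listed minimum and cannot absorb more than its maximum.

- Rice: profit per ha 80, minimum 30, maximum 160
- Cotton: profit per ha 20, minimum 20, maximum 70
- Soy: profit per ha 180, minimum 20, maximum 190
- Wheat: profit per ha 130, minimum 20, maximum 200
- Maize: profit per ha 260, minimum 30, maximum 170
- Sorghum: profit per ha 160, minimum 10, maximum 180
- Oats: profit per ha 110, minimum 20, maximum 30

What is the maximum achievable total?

111600

Meeting every minimum uses 30+20+20+20+30+10+20 = 150 ha, leaving 460.
Highest profit per ha first: Maize 260 > Soy 180 > Sorghum 160 > Wheat 130 > Oats 110 > Rice 80 > Cotton 20.
Give Maize 140 more to hit its cap of 170 → 320 left.
Give Soy 170 more to hit its cap of 190 → 150 left.
Only 150 left; Sorghum takes them to reach 160.
Total = 80×30 + 20×20 + 180×190 + 130×20 + 260×170 + 160×160 + 110×20 = 111600.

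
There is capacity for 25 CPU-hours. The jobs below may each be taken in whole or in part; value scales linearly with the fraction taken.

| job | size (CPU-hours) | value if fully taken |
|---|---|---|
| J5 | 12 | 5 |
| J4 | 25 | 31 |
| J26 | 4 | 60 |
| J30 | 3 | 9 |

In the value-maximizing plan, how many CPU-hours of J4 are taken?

Sort by value density: J26 60/4≈15, J30 9/3≈3, J4 31/25≈1.24, J5 5/12≈0.417.
J26: take in full, 4 CPU-hours for value 60 — 21 left.
Take all of J30 (3 CPU-hours, value 9) — 18 CPU-hours left.
Only 18 CPU-hours remain; take 18/25 of J4 for value 31×18/25 = 22.32.

18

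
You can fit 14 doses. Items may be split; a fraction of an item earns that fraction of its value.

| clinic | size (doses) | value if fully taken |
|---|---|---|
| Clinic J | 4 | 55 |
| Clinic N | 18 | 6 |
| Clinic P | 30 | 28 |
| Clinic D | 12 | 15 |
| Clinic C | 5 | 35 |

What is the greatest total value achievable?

Sort by value density: Clinic J 55/4≈13.8, Clinic C 35/5≈7, Clinic D 15/12≈1.25, Clinic P 28/30≈0.933, Clinic N 6/18≈0.333.
All 4 doses of Clinic J fit (value 55) — 10 remain.
Take all of Clinic C (5 doses, value 35) — 5 doses left.
Fill the last 5 doses with part of Clinic D: 5/12 of it earns 6.25.
Total value = 96.25.

96.25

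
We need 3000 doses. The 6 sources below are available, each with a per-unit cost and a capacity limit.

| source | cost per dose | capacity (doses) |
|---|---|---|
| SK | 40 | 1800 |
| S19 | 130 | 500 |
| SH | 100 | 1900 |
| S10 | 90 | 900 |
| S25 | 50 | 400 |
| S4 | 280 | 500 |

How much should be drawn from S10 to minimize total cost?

Cheapest first:
Take 1800 from SK at 40 ; need 1200 more.
S25 at 50: take all 400 doses ; 800 still needed.
S10 (90): take the remaining 800 ; done.
SH, S19, S4: unused.

800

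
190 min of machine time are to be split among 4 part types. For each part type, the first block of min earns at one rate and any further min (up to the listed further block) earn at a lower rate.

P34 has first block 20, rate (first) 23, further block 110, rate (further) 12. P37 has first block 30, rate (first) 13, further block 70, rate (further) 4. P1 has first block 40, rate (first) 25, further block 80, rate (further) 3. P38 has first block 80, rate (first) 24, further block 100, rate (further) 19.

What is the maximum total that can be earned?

4330

Treat each block as its own option and order by rate: P1/tier1 25 > P38/tier1 24 > P34/tier1 23 > P38/tier2 19 > P37/tier1 13 > P34/tier2 12 > P37/tier2 4 > P1/tier2 3.
Fill P1 tier1 block (40 at 25) → 150 left.
P38/tier1 (24): +80 → 70 left.
P34 tier1 at 23: fill all 20 → 50 left.
50 remain; put them into P38 tier2 at 19.
Total = 25×40 + 24×80 + 23×20 + 19×50 = 4330.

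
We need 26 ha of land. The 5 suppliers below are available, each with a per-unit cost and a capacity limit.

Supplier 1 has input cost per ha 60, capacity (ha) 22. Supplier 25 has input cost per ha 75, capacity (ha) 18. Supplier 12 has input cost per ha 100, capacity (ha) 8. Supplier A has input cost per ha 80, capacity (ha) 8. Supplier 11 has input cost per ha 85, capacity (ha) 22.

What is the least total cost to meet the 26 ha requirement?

Use suppliers in increasing cost order.
Supplier 1 (60): use full 22 ; 4 ha to go.
Supplier 25 at 75: take 4 of its 18 ; requirement met.
Supplier A, Supplier 11, Supplier 12: unused.
Cost = 22×60 + 4×75 = 1620.

1620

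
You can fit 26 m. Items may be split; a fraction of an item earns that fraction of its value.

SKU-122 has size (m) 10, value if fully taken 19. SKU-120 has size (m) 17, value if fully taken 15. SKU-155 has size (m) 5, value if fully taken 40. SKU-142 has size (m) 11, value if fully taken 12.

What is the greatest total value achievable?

Rank by value-to-size ratio: SKU-155 40/5≈8, SKU-122 19/10≈1.9, SKU-142 12/11≈1.09, SKU-120 15/17≈0.882.
All 5 m of SKU-155 fit (value 40) → 21 remain.
All 10 m of SKU-122 fit (value 19) → 11 remain.
Take all of SKU-142 (11 m, value 12) → 0 m left.
Total value = 71.

71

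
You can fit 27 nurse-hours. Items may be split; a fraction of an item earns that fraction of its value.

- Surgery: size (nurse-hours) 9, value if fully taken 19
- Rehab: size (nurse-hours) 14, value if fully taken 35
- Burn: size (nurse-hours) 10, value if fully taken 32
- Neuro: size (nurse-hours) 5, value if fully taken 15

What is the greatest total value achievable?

77

Best value per unit of size first: Burn 32/10≈3.2, Neuro 15/5≈3, Rehab 35/14≈2.5, Surgery 19/9≈2.11.
All 10 nurse-hours of Burn fit (value 32) — 17 remain.
All 5 nurse-hours of Neuro fit (value 15) — 12 remain.
12 nurse-hours left: a 12/14 share of Rehab gives 35×12/14 = 30.
Total value = 77.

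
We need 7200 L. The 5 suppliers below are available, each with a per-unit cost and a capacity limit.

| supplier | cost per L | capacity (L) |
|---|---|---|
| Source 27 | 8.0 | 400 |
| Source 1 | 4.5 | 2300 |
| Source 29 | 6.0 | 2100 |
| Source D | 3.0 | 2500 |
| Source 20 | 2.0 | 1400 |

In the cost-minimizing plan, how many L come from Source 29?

Use suppliers in increasing cost order.
Source 20 at 2.0: take all 1400 L → 5800 still needed.
Source D (3.0): use full 2500 → 3300 L to go.
Source 1 (4.5): use full 2300 → 1000 L to go.
Source 29 at 6.0: take 1000 of its 2100 → requirement met.
Source 27: unused.

1000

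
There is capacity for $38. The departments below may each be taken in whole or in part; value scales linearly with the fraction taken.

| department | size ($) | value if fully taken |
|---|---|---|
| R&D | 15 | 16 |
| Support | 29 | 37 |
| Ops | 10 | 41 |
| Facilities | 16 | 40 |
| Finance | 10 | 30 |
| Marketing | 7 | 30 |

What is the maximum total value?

Best value per unit of size first: Marketing 30/7≈4.29, Ops 41/10≈4.1, Finance 30/10≈3, Facilities 40/16≈2.5, Support 37/29≈1.28, R&D 16/15≈1.07.
Marketing: take in full, 7 $ for value 30 ; 31 left.
Take all of Ops (10 $, value 41) ; 21 $ left.
All 10 $ of Finance fit (value 30) ; 11 remain.
Fill the last 11 $ with part of Facilities: 11/16 of it earns 27.5.
Total value = 128.5.

128.5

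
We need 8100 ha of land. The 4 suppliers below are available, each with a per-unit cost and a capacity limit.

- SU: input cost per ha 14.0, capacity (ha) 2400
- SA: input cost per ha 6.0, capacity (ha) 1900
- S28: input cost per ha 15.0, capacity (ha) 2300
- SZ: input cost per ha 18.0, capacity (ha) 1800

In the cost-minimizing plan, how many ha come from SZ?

Cheapest first:
Take 1900 from SA at 6.0 ; need 6200 more.
SU at 14.0: take all 2400 ha ; 3800 still needed.
Take 2300 from S28 at 15.0 ; need 1500 more.
SZ at 18.0: take 1500 of its 1800 ; requirement met.

1500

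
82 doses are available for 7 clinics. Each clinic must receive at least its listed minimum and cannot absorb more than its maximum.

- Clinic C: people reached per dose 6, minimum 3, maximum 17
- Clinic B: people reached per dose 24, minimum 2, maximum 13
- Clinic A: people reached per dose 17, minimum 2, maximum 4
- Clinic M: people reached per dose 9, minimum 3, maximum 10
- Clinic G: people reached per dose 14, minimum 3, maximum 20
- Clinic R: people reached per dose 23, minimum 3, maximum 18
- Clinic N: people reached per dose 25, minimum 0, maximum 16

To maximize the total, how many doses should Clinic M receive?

Meeting every minimum uses 3+2+2+3+3+3+0 = 16 doses, leaving 66.
Rank by people reached per dose: Clinic N 25 > Clinic B 24 > Clinic R 23 > Clinic A 17 > Clinic G 14 > Clinic M 9 > Clinic C 6.
Give Clinic N 16 more to hit its cap of 16 ; 50 left.
Clinic B: +11 to 13 (cap) ; 39 left.
Clinic R takes 15 more to reach its cap of 18 ; 24 left.
Clinic A takes 2 more to reach its cap of 4 ; 22 left.
Give Clinic G 17 more to hit its cap of 20 ; 5 left.
Clinic M has room for 7 more but only 5 remain, so it gets 8.

8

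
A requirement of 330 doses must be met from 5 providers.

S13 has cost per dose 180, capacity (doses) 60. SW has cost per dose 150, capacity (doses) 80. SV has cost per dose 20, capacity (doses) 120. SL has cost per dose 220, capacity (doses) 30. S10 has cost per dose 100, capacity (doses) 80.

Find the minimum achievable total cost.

31400

Use providers in increasing cost order.
Take 120 from SV at 20 — need 210 more.
S10 (100): use full 80 — 130 doses to go.
SW (150): use full 80 — 50 doses to go.
S13 at 180: take 50 of its 60 — requirement met.
SL: unused.
Cost = 120×20 + 80×100 + 80×150 + 50×180 = 31400.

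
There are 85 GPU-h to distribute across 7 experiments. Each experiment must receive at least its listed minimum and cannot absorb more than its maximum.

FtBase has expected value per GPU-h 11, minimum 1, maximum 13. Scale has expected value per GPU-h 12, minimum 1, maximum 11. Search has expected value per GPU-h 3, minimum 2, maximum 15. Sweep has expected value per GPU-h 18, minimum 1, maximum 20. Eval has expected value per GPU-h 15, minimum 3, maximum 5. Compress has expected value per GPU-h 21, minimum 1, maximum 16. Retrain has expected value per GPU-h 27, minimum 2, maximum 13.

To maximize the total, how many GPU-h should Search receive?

Meeting every minimum uses 1+1+2+1+3+1+2 = 11 GPU-h, leaving 74.
Highest expected value per GPU-h first: Retrain 27 > Compress 21 > Sweep 18 > Eval 15 > Scale 12 > FtBase 11 > Search 3.
Give Retrain 11 more to hit its cap of 13 ; 63 left.
Compress takes 15 more to reach its cap of 16 ; 48 left.
Give Sweep 19 more to hit its cap of 20 ; 29 left.
Eval: +2 to 5 (cap) ; 27 left.
Scale takes 10 more to reach its cap of 11 ; 17 left.
Give FtBase 12 more to hit its cap of 13 ; 5 left.
Only 5 left; Search takes them to reach 7.

7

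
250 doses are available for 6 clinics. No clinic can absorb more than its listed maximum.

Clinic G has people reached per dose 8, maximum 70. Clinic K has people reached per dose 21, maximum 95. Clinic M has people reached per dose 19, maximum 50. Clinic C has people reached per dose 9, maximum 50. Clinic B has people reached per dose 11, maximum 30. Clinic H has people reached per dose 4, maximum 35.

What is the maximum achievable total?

Highest people reached per dose first: Clinic K 21 > Clinic M 19 > Clinic B 11 > Clinic C 9 > Clinic G 8 > Clinic H 4.
Clinic K: +95 to 95 (cap) → 155 left.
Clinic M: +50 to 50 (cap) → 105 left.
Clinic B takes 30 to reach its cap of 30 → 75 left.
Clinic C: +50 to 50 (cap) → 25 left.
Clinic G has room for 70 but only 25 remain, so it gets 25.
Total = 8×25 + 21×95 + 19×50 + 9×50 + 11×30 = 3925.

3925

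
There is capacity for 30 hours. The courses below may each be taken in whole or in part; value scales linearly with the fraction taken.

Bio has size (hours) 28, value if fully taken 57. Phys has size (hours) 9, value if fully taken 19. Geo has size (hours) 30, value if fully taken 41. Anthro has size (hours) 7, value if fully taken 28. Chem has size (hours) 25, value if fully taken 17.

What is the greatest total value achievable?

Rank by value-to-size ratio: Anthro 28/7≈4, Phys 19/9≈2.11, Bio 57/28≈2.04, Geo 41/30≈1.37, Chem 17/25≈0.68.
Take all of Anthro (7 hours, value 28) ; 23 hours left.
All 9 hours of Phys fit (value 19) ; 14 remain.
14 hours left: a 14/28 share of Bio gives 57×14/28 = 28.5.
Total value = 75.5.

75.5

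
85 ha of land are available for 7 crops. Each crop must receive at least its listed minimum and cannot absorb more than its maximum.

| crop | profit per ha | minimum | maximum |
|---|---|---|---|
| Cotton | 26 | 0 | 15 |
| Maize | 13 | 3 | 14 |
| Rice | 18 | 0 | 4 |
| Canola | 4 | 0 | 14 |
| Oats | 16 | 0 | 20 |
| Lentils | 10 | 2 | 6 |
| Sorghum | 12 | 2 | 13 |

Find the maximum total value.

Meeting every minimum uses 0+3+0+0+0+2+2 = 7 ha, leaving 78.
Order the crops by profit per ha: Cotton 26 > Rice 18 > Oats 16 > Maize 13 > Sorghum 12 > Lentils 10 > Canola 4.
Give Cotton 15 more to hit its cap of 15 → 63 left.
Rice takes 4 more to reach its cap of 4 → 59 left.
Oats takes 20 more to reach its cap of 20 → 39 left.
Give Maize 11 more to hit its cap of 14 → 28 left.
Give Sorghum 11 more to hit its cap of 13 → 17 left.
Give Lentils 4 more to hit its cap of 6 → 13 left.
Canola: +13 (room for 14) → 13. Pool exhausted.
Total = 26×15 + 13×14 + 18×4 + 4×13 + 16×20 + 10×6 + 12×13 = 1232.

1232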